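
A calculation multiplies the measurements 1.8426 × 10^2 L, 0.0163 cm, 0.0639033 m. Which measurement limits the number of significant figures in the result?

0.0163 cm

1.8426 × 10^2 L → 5 s.f.; 0.0163 cm → 3 s.f.; 0.0639033 m → 6 s.f.
The fewest is 3 significant figures, from 0.0163 cm.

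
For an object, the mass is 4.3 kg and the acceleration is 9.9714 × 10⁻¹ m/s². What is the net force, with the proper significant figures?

4.3 N

net force = 4.3 kg × 9.9714 × 10⁻¹ m/s² = 4.287702 N.
4.3 has 2 significant figures; 9.9714 × 10⁻¹ has 5.
Division/multiplication keeps the fewest: 2 significant figures.
Rounded: 4.3 N.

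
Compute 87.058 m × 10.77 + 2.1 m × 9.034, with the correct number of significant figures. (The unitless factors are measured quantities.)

957 m

87.058 × 10.77 = 937.61466 → 937.6 m (4 s.f., last digit at the 10^-1 place).
2.1 × 9.034 = 18.9714 → 19 m (2 s.f., last digit at the 10^0 place).
Sum: 956.58606 m; keep the coarser place, 10^0.
Result: 957 m.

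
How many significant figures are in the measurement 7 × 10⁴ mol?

1

7 × 10⁴: in scientific notation every digit of the coefficient is significant.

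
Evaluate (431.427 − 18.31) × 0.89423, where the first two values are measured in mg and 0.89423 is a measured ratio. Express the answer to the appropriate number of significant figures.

431.427 mg − 18.31 mg = 413.117 mg; the difference is limited to 2 decimal places (5 s.f.).
Carrying full precision, 413.117 × 0.89423 = 369.42161491 mg; 0.89423 has 5 s.f., so the result keeps min(5, 5) = 5 s.f.
Rounded to 5 significant figures: 369.42 mg.

369.42 mg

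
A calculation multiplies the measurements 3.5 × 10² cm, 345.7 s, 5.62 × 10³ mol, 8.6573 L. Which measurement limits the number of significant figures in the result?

3.5 × 10² cm

3.5 × 10² cm → 2 s.f.; 345.7 s → 4 s.f.; 5.62 × 10³ mol → 3 s.f.; 8.6573 L → 5 s.f.
The fewest is 2 significant figures, from 3.5 × 10² cm.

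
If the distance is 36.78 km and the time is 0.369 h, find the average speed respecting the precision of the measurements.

99.7 km/h

average speed = 36.78 km ÷ 0.369 h = 99.674796748… km/h.
36.78 has 4 significant figures; 0.369 has 3.
Division/multiplication keeps the fewest: 3 significant figures.
Rounded: 99.7 km/h.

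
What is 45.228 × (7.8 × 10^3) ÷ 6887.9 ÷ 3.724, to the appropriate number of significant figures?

45.228 × (7.8 × 10^3) ÷ 6887.9 ÷ 3.724 = 13.7532545319…
Multiplication/division keeps the fewest significant figures: 45.228 → 5 s.f., 7.8 × 10^3 → 2 s.f., 6887.9 → 5 s.f., 3.724 → 4 s.f.; limit is 2.
Rounded to 2 significant figures: 14.

14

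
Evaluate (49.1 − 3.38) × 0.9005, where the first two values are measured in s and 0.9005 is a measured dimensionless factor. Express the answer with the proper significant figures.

41.2 s

49.1 s − 3.38 s = 45.72 s; the difference is limited to 1 decimal place (3 s.f.).
Carrying full precision, 45.72 × 0.9005 = 41.17086 s; 0.9005 has 4 s.f., so the result keeps min(3, 4) = 3 s.f.
Rounded to 3 significant figures: 41.2 s.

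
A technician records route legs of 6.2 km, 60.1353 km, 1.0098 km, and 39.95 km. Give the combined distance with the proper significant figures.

6.2 km + 60.1353 km + 1.0098 km + 39.95 km = 107.2951 km.
Addition/subtraction keeps the fewest decimal places: 6.2 → 1 decimal place, 60.1353 → 4 decimal places, 1.0098 → 4 decimal places, 39.95 → 2 decimal places; limit is 1.
Rounded to 1 decimal place: 107.3 km.

107.3 km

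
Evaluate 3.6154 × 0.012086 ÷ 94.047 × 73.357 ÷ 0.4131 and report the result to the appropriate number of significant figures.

3.6154 × 0.012086 ÷ 94.047 × 73.357 ÷ 0.4131 = 0.0825050181588…
Multiplication/division keeps the fewest significant figures: 3.6154 → 5 s.f., 0.012086 → 5 s.f., 94.047 → 5 s.f., 73.357 → 5 s.f., 0.4131 → 4 s.f.; limit is 4.
Rounded to 4 significant figures: 0.08251.

0.08251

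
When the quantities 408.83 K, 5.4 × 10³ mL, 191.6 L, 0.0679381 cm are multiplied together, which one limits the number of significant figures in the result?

408.83 K → 5 s.f.; 5.4 × 10³ mL → 2 s.f.; 191.6 L → 4 s.f.; 0.0679381 cm → 6 s.f.
The fewest is 2 significant figures, from 5.4 × 10³ mL.

5.4 × 10³ mL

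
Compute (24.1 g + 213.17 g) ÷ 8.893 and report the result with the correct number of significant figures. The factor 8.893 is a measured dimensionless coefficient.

24.1 g + 213.17 g = 237.27 g; the sum is limited to 1 decimal place (4 s.f.).
Carrying full precision, 237.27 ÷ 8.893 = 26.6805352524… g; 8.893 has 4 s.f., so the result keeps min(4, 4) = 4 s.f.
Rounded to 4 significant figures: 26.68 g.

26.68 g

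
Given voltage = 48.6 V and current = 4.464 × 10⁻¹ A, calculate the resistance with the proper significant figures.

1.09 × 10² Ω

resistance = 48.6 V ÷ 4.464 × 10⁻¹ A = 108.870967742… Ω.
48.6 has 3 significant figures; 4.464 × 10⁻¹ has 4.
Division/multiplication keeps the fewest: 3 significant figures.
Rounded: 1.09 × 10² Ω.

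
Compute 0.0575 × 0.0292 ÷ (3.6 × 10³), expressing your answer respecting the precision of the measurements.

0.0575 × 0.0292 ÷ (3.6 × 10³) = 4.66388888889 × 10^-7…
Multiplication/division keeps the fewest significant figures: 0.0575 → 3 s.f., 0.0292 → 3 s.f., 3.6 × 10³ → 2 s.f.; limit is 2.
Rounded to 2 significant figures: 4.7 × 10⁻⁷.

4.7 × 10⁻⁷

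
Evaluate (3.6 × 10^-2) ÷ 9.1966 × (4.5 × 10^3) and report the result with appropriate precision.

(3.6 × 10^-2) ÷ 9.1966 × (4.5 × 10^3) = 17.6152056195…
Multiplication/division keeps the fewest significant figures: 3.6 × 10^-2 → 2 s.f., 9.1966 → 5 s.f., 4.5 × 10^3 → 2 s.f.; limit is 2.
Rounded to 2 significant figures: 18.

18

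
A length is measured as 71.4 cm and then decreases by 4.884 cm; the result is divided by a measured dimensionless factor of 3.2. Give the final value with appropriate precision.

21 cm

71.4 cm − 4.884 cm = 66.516 cm; the difference is limited to 1 decimal place (3 s.f.).
Carrying full precision, 66.516 ÷ 3.2 = 20.78625 cm; 3.2 has 2 s.f., so the result keeps min(3, 2) = 2 s.f.
Rounded to 2 significant figures: 21 cm.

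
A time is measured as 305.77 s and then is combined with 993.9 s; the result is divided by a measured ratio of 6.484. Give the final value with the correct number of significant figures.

200.4 s

305.77 s + 993.9 s = 1299.67 s; the sum is limited to 1 decimal place (5 s.f.).
Carrying full precision, 1299.67 ÷ 6.484 = 200.442628007… s; 6.484 has 4 s.f., so the result keeps min(5, 4) = 4 s.f.
Rounded to 4 significant figures: 200.4 s.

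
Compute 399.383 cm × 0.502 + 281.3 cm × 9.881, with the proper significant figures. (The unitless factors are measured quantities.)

399.383 × 0.502 = 200.490266 → 2.00 × 10² cm (3 s.f., last digit at the 10^0 place).
281.3 × 9.881 = 2779.5253 → 2.780 × 10³ cm (4 s.f., last digit at the 10^0 place).
Sum: 2980.015566 cm; keep the coarser place, 10^0.
Result: 2.980 × 10³ cm.

2.980 × 10³ cm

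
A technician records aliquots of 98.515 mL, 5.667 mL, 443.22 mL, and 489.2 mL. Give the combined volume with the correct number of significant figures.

98.515 mL + 5.667 mL + 443.22 mL + 489.2 mL = 1036.602 mL.
Addition/subtraction keeps the fewest decimal places: 98.515 → 3 decimal places, 5.667 → 3 decimal places, 443.22 → 2 decimal places, 489.2 → 1 decimal place; limit is 1.
Rounded to 1 decimal place: 1036.6 mL.

1036.6 mL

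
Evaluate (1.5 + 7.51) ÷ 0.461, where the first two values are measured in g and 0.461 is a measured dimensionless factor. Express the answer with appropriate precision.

20. g

1.5 g + 7.51 g = 9.01 g; the sum is limited to 1 decimal place (2 s.f.).
Carrying full precision, 9.01 ÷ 0.461 = 19.5444685466… g; 0.461 has 3 s.f., so the result keeps min(2, 3) = 2 s.f.
Rounded to 2 significant figures: 20. g.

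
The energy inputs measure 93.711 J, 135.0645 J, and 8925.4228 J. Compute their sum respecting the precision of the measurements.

93.711 J + 135.0645 J + 8925.4228 J = 9154.1983 J.
Addition/subtraction keeps the fewest decimal places: 93.711 → 3 decimal places, 135.0645 → 4 decimal places, 8925.4228 → 4 decimal places; limit is 3.
Rounded to 3 decimal places: 9154.198 J.

9154.198 J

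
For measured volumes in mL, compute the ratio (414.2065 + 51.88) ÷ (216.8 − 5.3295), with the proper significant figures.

414.2065 + 51.88 = 466.0865, limited to 2 d.p. → 5 s.f.; 216.8 − 5.3295 = 211.4705, limited to 1 d.p. → 4 s.f.
Carrying full precision, 466.0865 ÷ 211.4705 = 2.20402609347…; keep min(5, 4) = 4 s.f.
Rounded to 4 significant figures: 2.204.

2.204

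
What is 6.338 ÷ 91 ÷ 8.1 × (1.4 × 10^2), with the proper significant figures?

1.2

6.338 ÷ 91 ÷ 8.1 × (1.4 × 10^2) = 1.20379867047…
Multiplication/division keeps the fewest significant figures: 6.338 → 4 s.f., 91 → 2 s.f., 8.1 → 2 s.f., 1.4 × 10^2 → 2 s.f.; limit is 2.
Rounded to 2 significant figures: 1.2.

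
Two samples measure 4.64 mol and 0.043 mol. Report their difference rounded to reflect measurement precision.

4.60 mol

4.64 mol − 0.043 mol = 4.597 mol.
Addition/subtraction keeps the fewest decimal places: 4.64 → 2 decimal places, 0.043 → 3 decimal places; limit is 2.
Rounded to 2 decimal places: 4.60 mol.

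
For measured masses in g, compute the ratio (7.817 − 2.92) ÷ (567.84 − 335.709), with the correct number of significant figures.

0.0211

7.817 − 2.92 = 4.897, limited to 2 d.p. → 3 s.f.; 567.84 − 335.709 = 232.131, limited to 2 d.p. → 5 s.f.
Carrying full precision, 4.897 ÷ 232.131 = 0.0210958467417…; keep min(3, 5) = 3 s.f.
Rounded to 3 significant figures: 0.0211.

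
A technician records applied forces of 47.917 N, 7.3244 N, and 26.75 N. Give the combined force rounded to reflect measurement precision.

81.99 N

47.917 N + 7.3244 N + 26.75 N = 81.9914 N.
Addition/subtraction keeps the fewest decimal places: 47.917 → 3 decimal places, 7.3244 → 4 decimal places, 26.75 → 2 decimal places; limit is 2.
Rounded to 2 decimal places: 81.99 N.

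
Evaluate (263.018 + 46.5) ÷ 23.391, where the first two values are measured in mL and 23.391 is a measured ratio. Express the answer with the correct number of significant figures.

263.018 mL + 46.5 mL = 309.518 mL; the sum is limited to 1 decimal place (4 s.f.).
Carrying full precision, 309.518 ÷ 23.391 = 13.2323543243… mL; 23.391 has 5 s.f., so the result keeps min(4, 5) = 4 s.f.
Rounded to 4 significant figures: 13.23 mL.

13.23 mL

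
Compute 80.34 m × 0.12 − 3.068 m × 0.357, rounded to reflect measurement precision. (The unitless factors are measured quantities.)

8.5 m

80.34 × 0.12 = 9.6408 → 9.6 m (2 s.f., last digit at the 10^-1 place).
3.068 × 0.357 = 1.095276 → 1.10 m (3 s.f., last digit at the 10^-2 place).
Difference: 8.545524 m; keep the coarser place, 10^-1.
Result: 8.5 m.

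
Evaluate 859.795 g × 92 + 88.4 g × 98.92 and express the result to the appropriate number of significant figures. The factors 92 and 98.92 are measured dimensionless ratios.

8.8 × 10⁴ g

859.795 × 92 = 79101.14 → 7.9 × 10⁴ g (2 s.f., last digit at the 10^3 place).
88.4 × 98.92 = 8744.528 → 8.74 × 10³ g (3 s.f., last digit at the 10^1 place).
Sum: 87845.668 g; keep the coarser place, 10^3.
Result: 8.8 × 10⁴ g.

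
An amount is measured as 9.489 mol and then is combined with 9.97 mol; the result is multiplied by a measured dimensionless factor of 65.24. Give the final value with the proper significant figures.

1.270 × 10^3 mol

9.489 mol + 9.97 mol = 19.459 mol; the sum is limited to 2 decimal places (4 s.f.).
Carrying full precision, 19.459 × 65.24 = 1269.50516 mol; 65.24 has 4 s.f., so the result keeps min(4, 4) = 4 s.f.
Rounded to 4 significant figures: 1.270 × 10^3 mol.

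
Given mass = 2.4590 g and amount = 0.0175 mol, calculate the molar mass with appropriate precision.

141 g/mol

molar mass = 2.4590 g ÷ 0.0175 mol = 140.514285714… g/mol.
2.4590 has 5 significant figures; 0.0175 has 3.
Division/multiplication keeps the fewest: 3 significant figures.
Rounded: 141 g/mol.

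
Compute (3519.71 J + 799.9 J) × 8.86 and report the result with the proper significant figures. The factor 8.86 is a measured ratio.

3519.71 J + 799.9 J = 4319.61 J; the sum is limited to 1 decimal place (5 s.f.).
Carrying full precision, 4319.61 × 8.86 = 38271.7446 J; 8.86 has 3 s.f., so the result keeps min(5, 3) = 3 s.f.
Rounded to 3 significant figures: 3.83 × 10⁴ J.

3.83 × 10⁴ J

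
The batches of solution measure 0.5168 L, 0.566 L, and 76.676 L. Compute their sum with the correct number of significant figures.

77.759 L

0.5168 L + 0.566 L + 76.676 L = 77.7588 L.
Addition/subtraction keeps the fewest decimal places: 0.5168 → 4 decimal places, 0.566 → 3 decimal places, 76.676 → 3 decimal places; limit is 3.
Rounded to 3 decimal places: 77.759 L.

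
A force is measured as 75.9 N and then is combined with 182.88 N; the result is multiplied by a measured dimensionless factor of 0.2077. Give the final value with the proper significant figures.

75.9 N + 182.88 N = 258.78 N; the sum is limited to 1 decimal place (4 s.f.).
Carrying full precision, 258.78 × 0.2077 = 53.748606 N; 0.2077 has 4 s.f., so the result keeps min(4, 4) = 4 s.f.
Rounded to 4 significant figures: 53.75 N.

53.75 N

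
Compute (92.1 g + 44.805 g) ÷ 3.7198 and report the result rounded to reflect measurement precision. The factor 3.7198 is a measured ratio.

36.80 g

92.1 g + 44.805 g = 136.905 g; the sum is limited to 1 decimal place (4 s.f.).
Carrying full precision, 136.905 ÷ 3.7198 = 36.8043980859… g; 3.7198 has 5 s.f., so the result keeps min(4, 5) = 4 s.f.
Rounded to 4 significant figures: 36.80 g.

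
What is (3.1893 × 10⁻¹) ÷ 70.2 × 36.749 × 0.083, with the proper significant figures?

(3.1893 × 10⁻¹) ÷ 70.2 × 36.749 × 0.083 = 0.0138574040073…
Multiplication/division keeps the fewest significant figures: 3.1893 × 10⁻¹ → 5 s.f., 70.2 → 3 s.f., 36.749 → 5 s.f., 0.083 → 2 s.f.; limit is 2.
Rounded to 2 significant figures: 0.014.

0.014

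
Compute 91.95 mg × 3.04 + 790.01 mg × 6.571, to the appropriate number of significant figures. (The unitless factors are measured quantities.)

5.471 × 10³ mg

91.95 × 3.04 = 279.528 → 280. mg (3 s.f., last digit at the 10^0 place).
790.01 × 6.571 = 5191.15571 → 5191 mg (4 s.f., last digit at the 10^0 place).
Sum: 5470.68371 mg; keep the coarser place, 10^0.
Result: 5.471 × 10³ mg.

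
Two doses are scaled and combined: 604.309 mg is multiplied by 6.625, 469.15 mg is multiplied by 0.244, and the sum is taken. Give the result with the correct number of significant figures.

4118 mg

604.309 × 6.625 = 4003.547125 → 4004 mg (4 s.f., last digit at the 10^0 place).
469.15 × 0.244 = 114.4726 → 114 mg (3 s.f., last digit at the 10^0 place).
Sum: 4118.019725 mg; keep the coarser place, 10^0.
Result: 4118 mg.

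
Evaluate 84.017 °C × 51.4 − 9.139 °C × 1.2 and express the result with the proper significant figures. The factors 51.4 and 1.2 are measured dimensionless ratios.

4.31 × 10³ °C

84.017 × 51.4 = 4318.4738 → 4.32 × 10³ °C (3 s.f., last digit at the 10^1 place).
9.139 × 1.2 = 10.9668 → 11 °C (2 s.f., last digit at the 10^0 place).
Difference: 4307.507 °C; keep the coarser place, 10^1.
Result: 4.31 × 10³ °C.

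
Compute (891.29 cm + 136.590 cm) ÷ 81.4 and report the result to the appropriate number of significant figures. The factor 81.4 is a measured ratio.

12.6 cm

891.29 cm + 136.590 cm = 1027.880 cm; the sum is limited to 2 decimal places (6 s.f.).
Carrying full precision, 1027.880 ÷ 81.4 = 12.6275184275… cm; 81.4 has 3 s.f., so the result keeps min(6, 3) = 3 s.f.
Rounded to 3 significant figures: 12.6 cm.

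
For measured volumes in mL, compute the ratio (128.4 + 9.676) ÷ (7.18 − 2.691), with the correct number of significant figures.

128.4 + 9.676 = 138.076, limited to 1 d.p. → 4 s.f.; 7.18 − 2.691 = 4.489, limited to 2 d.p. → 3 s.f.
Carrying full precision, 138.076 ÷ 4.489 = 30.7587435955…; keep min(4, 3) = 3 s.f.
Rounded to 3 significant figures: 30.8.

30.8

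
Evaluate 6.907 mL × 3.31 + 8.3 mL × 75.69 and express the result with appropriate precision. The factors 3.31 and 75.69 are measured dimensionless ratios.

6.5 × 10^2 mL

6.907 × 3.31 = 22.86217 → 22.9 mL (3 s.f., last digit at the 10^-1 place).
8.3 × 75.69 = 628.227 → 6.3 × 10^2 mL (2 s.f., last digit at the 10^1 place).
Sum: 651.08917 mL; keep the coarser place, 10^1.
Result: 6.5 × 10^2 mL.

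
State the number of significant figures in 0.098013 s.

5

0.098013: leading zeros are not significant; zeros between nonzero digits are significant.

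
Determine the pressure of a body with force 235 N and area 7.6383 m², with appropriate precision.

pressure = 235 N ÷ 7.6383 m² = 30.7660081432… Pa.
235 has 3 significant figures; 7.6383 has 5.
Division/multiplication keeps the fewest: 3 significant figures.
Rounded: 30.8 Pa.

30.8 Pa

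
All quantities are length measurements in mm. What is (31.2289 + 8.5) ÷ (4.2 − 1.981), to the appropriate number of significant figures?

31.2289 + 8.5 = 39.7289, limited to 1 d.p. → 3 s.f.; 4.2 − 1.981 = 2.219, limited to 1 d.p. → 2 s.f.
Carrying full precision, 39.7289 ÷ 2.219 = 17.9039657503…; keep min(3, 2) = 2 s.f.
Rounded to 2 significant figures: 18.

18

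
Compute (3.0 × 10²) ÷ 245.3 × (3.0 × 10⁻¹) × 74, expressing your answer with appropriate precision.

27

(3.0 × 10²) ÷ 245.3 × (3.0 × 10⁻¹) × 74 = 27.1504280473…
Multiplication/division keeps the fewest significant figures: 3.0 × 10² → 2 s.f., 245.3 → 4 s.f., 3.0 × 10⁻¹ → 2 s.f., 74 → 2 s.f.; limit is 2.
Rounded to 2 significant figures: 27.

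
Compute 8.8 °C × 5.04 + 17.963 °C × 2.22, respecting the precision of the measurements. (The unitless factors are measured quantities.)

8.8 × 5.04 = 44.352 → 44 °C (2 s.f., last digit at the 10^0 place).
17.963 × 2.22 = 39.87786 → 39.9 °C (3 s.f., last digit at the 10^-1 place).
Sum: 84.22986 °C; keep the coarser place, 10^0.
Result: 84 °C.

84 °C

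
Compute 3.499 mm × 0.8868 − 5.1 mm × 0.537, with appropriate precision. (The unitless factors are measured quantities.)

0.4 mm

3.499 × 0.8868 = 3.1029132 → 3.103 mm (4 s.f., last digit at the 10^-3 place).
5.1 × 0.537 = 2.7387 → 2.7 mm (2 s.f., last digit at the 10^-1 place).
Difference: 0.3642132 mm; keep the coarser place, 10^-1.
Result: 0.4 mm.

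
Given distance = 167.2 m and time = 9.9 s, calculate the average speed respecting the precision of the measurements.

17 m/s

average speed = 167.2 m ÷ 9.9 s = 16.8888888889… m/s.
167.2 has 4 significant figures; 9.9 has 2.
Division/multiplication keeps the fewest: 2 significant figures.
Rounded: 17 m/s.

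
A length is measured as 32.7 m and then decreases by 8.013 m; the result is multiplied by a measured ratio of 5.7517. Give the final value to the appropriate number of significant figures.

32.7 m − 8.013 m = 24.687 m; the difference is limited to 1 decimal place (3 s.f.).
Carrying full precision, 24.687 × 5.7517 = 141.9922179 m; 5.7517 has 5 s.f., so the result keeps min(3, 5) = 3 s.f.
Rounded to 3 significant figures: 142 m.

142 m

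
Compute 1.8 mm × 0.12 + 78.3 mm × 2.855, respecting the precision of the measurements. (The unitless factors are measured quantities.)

224 mm

1.8 × 0.12 = 0.216 → 0.22 mm (2 s.f., last digit at the 10^-2 place).
78.3 × 2.855 = 223.5465 → 224 mm (3 s.f., last digit at the 10^0 place).
Sum: 223.7625 mm; keep the coarser place, 10^0.
Result: 224 mm.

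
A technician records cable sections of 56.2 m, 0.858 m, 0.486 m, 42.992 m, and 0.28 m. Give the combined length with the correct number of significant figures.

56.2 m + 0.858 m + 0.486 m + 42.992 m + 0.28 m = 100.816 m.
Addition/subtraction keeps the fewest decimal places: 56.2 → 1 decimal place, 0.858 → 3 decimal places, 0.486 → 3 decimal places, 42.992 → 3 decimal places, 0.28 → 2 decimal places; limit is 1.
Rounded to 1 decimal place: 100.8 m.

100.8 m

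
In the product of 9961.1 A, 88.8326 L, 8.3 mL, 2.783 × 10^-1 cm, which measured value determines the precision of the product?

9961.1 A → 5 s.f.; 88.8326 L → 6 s.f.; 8.3 mL → 2 s.f.; 2.783 × 10^-1 cm → 4 s.f.
The fewest is 2 significant figures, from 8.3 mL.

8.3 mL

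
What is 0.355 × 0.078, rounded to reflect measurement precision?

2.8 × 10^-2

0.355 × 0.078 = 0.02769
Multiplication/division keeps the fewest significant figures: 0.355 → 3 s.f., 0.078 → 2 s.f.; limit is 2.
Rounded to 2 significant figures: 2.8 × 10^-2.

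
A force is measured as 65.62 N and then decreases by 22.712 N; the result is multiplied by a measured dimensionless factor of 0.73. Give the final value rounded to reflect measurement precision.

31 N

65.62 N − 22.712 N = 42.908 N; the difference is limited to 2 decimal places (4 s.f.).
Carrying full precision, 42.908 × 0.73 = 31.32284 N; 0.73 has 2 s.f., so the result keeps min(4, 2) = 2 s.f.
Rounded to 2 significant figures: 31 N.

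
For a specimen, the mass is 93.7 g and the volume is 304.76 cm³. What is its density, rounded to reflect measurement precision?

density = 93.7 g ÷ 304.76 cm³ = 0.307455046594… g/cm³.
93.7 has 3 significant figures; 304.76 has 5.
Division/multiplication keeps the fewest: 3 significant figures.
Rounded: 0.307 g/cm³.

0.307 g/cm³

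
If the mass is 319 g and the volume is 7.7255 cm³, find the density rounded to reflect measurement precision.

density = 319 g ÷ 7.7255 cm³ = 41.2918257718… g/cm³.
319 has 3 significant figures; 7.7255 has 5.
Division/multiplication keeps the fewest: 3 significant figures.
Rounded: 41.3 g/cm³.

41.3 g/cm³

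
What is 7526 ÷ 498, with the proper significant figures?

7526 ÷ 498 = 15.1124497992…
Multiplication/division keeps the fewest significant figures: 7526 → 4 s.f., 498 → 3 s.f.; limit is 3.
Rounded to 3 significant figures: 15.1.

15.1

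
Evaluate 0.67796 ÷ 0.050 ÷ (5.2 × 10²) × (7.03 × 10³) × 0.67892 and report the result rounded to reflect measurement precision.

1.2 × 10²

0.67796 ÷ 0.050 ÷ (5.2 × 10²) × (7.03 × 10³) × 0.67892 = 124.452793865…
Multiplication/division keeps the fewest significant figures: 0.67796 → 5 s.f., 0.050 → 2 s.f., 5.2 × 10² → 2 s.f., 7.03 × 10³ → 3 s.f., 0.67892 → 5 s.f.; limit is 2.
Rounded to 2 significant figures: 1.2 × 10².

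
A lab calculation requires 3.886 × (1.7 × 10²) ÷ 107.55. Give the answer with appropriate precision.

3.886 × (1.7 × 10²) ÷ 107.55 = 6.14244537424…
Multiplication/division keeps the fewest significant figures: 3.886 → 4 s.f., 1.7 × 10² → 2 s.f., 107.55 → 5 s.f.; limit is 2.
Rounded to 2 significant figures: 6.1.

6.1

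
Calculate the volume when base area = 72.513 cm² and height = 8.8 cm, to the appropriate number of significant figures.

6.4 × 10² cm³

volume = 72.513 cm² × 8.8 cm = 638.1144 cm³.
72.513 has 5 significant figures; 8.8 has 2.
Division/multiplication keeps the fewest: 2 significant figures.
Rounded: 6.4 × 10² cm³.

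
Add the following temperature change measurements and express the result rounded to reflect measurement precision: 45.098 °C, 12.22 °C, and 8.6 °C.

65.9 °C

45.098 °C + 12.22 °C + 8.6 °C = 65.918 °C.
Addition/subtraction keeps the fewest decimal places: 45.098 → 3 decimal places, 12.22 → 2 decimal places, 8.6 → 1 decimal place; limit is 1.
Rounded to 1 decimal place: 65.9 °C.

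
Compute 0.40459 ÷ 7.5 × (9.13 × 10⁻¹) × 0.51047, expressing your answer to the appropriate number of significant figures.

0.40459 ÷ 7.5 × (9.13 × 10⁻¹) × 0.51047 = 0.025141714042…
Multiplication/division keeps the fewest significant figures: 0.40459 → 5 s.f., 7.5 → 2 s.f., 9.13 × 10⁻¹ → 3 s.f., 0.51047 → 5 s.f.; limit is 2.
Rounded to 2 significant figures: 0.025.

0.025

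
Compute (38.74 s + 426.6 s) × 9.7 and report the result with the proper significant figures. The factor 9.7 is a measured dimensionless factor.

38.74 s + 426.6 s = 465.34 s; the sum is limited to 1 decimal place (4 s.f.).
Carrying full precision, 465.34 × 9.7 = 4513.798 s; 9.7 has 2 s.f., so the result keeps min(4, 2) = 2 s.f.
Rounded to 2 significant figures: 4.5 × 10³ s.

4.5 × 10³ s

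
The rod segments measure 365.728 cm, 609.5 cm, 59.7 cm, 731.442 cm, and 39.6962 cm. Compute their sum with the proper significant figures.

365.728 cm + 609.5 cm + 59.7 cm + 731.442 cm + 39.6962 cm = 1806.0662 cm.
Addition/subtraction keeps the fewest decimal places: 365.728 → 3 decimal places, 609.5 → 1 decimal place, 59.7 → 1 decimal place, 731.442 → 3 decimal places, 39.6962 → 4 decimal places; limit is 1.
Rounded to 1 decimal place: 1.8061 × 10^3 cm.

1.8061 × 10^3 cm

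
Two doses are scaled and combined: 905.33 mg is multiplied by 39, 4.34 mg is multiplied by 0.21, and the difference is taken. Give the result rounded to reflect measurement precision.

3.5 × 10^4 mg

905.33 × 39 = 35307.87 → 3.5 × 10^4 mg (2 s.f., last digit at the 10^3 place).
4.34 × 0.21 = 0.9114 → 0.91 mg (2 s.f., last digit at the 10^-2 place).
Difference: 35306.9586 mg; keep the coarser place, 10^3.
Result: 3.5 × 10^4 mg.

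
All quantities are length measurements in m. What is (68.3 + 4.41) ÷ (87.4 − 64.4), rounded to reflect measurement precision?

3.16

68.3 + 4.41 = 72.71, limited to 1 d.p. → 3 s.f.; 87.4 − 64.4 = 23.0, limited to 1 d.p. → 3 s.f.
Carrying full precision, 72.71 ÷ 23.0 = 3.16130434783…; keep min(3, 3) = 3 s.f.
Rounded to 3 significant figures: 3.16.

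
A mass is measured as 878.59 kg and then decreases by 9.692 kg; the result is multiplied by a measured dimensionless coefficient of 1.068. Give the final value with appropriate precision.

878.59 kg − 9.692 kg = 868.898 kg; the difference is limited to 2 decimal places (5 s.f.).
Carrying full precision, 868.898 × 1.068 = 927.983064 kg; 1.068 has 4 s.f., so the result keeps min(5, 4) = 4 s.f.
Rounded to 4 significant figures: 9.280 × 10² kg.

9.280 × 10² kg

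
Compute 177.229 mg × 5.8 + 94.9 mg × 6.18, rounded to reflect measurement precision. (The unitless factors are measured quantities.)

1.6 × 10^3 mg

177.229 × 5.8 = 1027.9282 → 1.0 × 10^3 mg (2 s.f., last digit at the 10^2 place).
94.9 × 6.18 = 586.482 → 586 mg (3 s.f., last digit at the 10^0 place).
Sum: 1614.4102 mg; keep the coarser place, 10^2.
Result: 1.6 × 10^3 mg.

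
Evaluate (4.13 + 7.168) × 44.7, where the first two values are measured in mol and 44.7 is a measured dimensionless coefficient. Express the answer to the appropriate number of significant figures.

4.13 mol + 7.168 mol = 11.298 mol; the sum is limited to 2 decimal places (4 s.f.).
Carrying full precision, 11.298 × 44.7 = 505.0206 mol; 44.7 has 3 s.f., so the result keeps min(4, 3) = 3 s.f.
Rounded to 3 significant figures: 505 mol.

505 mol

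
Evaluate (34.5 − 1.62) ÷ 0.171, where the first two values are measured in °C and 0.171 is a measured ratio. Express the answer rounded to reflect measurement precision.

192 °C

34.5 °C − 1.62 °C = 32.88 °C; the difference is limited to 1 decimal place (3 s.f.).
Carrying full precision, 32.88 ÷ 0.171 = 192.280701754… °C; 0.171 has 3 s.f., so the result keeps min(3, 3) = 3 s.f.
Rounded to 3 significant figures: 192 °C.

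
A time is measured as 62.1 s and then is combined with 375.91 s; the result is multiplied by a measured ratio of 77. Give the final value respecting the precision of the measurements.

62.1 s + 375.91 s = 438.01 s; the sum is limited to 1 decimal place (4 s.f.).
Carrying full precision, 438.01 × 77 = 33726.77 s; 77 has 2 s.f., so the result keeps min(4, 2) = 2 s.f.
Rounded to 2 significant figures: 3.4 × 10⁴ s.

3.4 × 10⁴ s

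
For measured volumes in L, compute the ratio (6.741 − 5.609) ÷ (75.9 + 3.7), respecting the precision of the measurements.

0.0142

6.741 − 5.609 = 1.132, limited to 3 d.p. → 4 s.f.; 75.9 + 3.7 = 79.6, limited to 1 d.p. → 3 s.f.
Carrying full precision, 1.132 ÷ 79.6 = 0.0142211055276…; keep min(4, 3) = 3 s.f.
Rounded to 3 significant figures: 0.0142.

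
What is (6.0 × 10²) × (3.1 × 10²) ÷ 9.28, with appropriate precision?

2.0 × 10⁴

(6.0 × 10²) × (3.1 × 10²) ÷ 9.28 = 20043.1034483…
Multiplication/division keeps the fewest significant figures: 6.0 × 10² → 2 s.f., 3.1 × 10² → 2 s.f., 9.28 → 3 s.f.; limit is 2.
Rounded to 2 significant figures: 2.0 × 10⁴.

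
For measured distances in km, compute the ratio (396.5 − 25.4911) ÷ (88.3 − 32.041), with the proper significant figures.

6.59

396.5 − 25.4911 = 371.0089, limited to 1 d.p. → 4 s.f.; 88.3 − 32.041 = 56.259, limited to 1 d.p. → 3 s.f.
Carrying full precision, 371.0089 ÷ 56.259 = 6.5946586324…; keep min(4, 3) = 3 s.f.
Rounded to 3 significant figures: 6.59.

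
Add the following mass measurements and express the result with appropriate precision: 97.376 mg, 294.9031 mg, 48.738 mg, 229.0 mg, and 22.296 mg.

97.376 mg + 294.9031 mg + 48.738 mg + 229.0 mg + 22.296 mg = 692.3131 mg.
Addition/subtraction keeps the fewest decimal places: 97.376 → 3 decimal places, 294.9031 → 4 decimal places, 48.738 → 3 decimal places, 229.0 → 1 decimal place, 22.296 → 3 decimal places; limit is 1.
Rounded to 1 decimal place: 692.3 mg.

692.3 mg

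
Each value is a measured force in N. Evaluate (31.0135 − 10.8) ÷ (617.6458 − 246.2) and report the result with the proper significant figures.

5.44 × 10^-2

31.0135 − 10.8 = 20.2135, limited to 1 d.p. → 3 s.f.; 617.6458 − 246.2 = 371.4458, limited to 1 d.p. → 4 s.f.
Carrying full precision, 20.2135 ÷ 371.4458 = 0.0544184373602…; keep min(3, 4) = 3 s.f.
Rounded to 3 significant figures: 5.44 × 10^-2.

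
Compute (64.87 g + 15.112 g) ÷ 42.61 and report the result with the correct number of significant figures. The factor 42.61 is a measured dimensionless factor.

1.877 g

64.87 g + 15.112 g = 79.982 g; the sum is limited to 2 decimal places (4 s.f.).
Carrying full precision, 79.982 ÷ 42.61 = 1.87707111007… g; 42.61 has 4 s.f., so the result keeps min(4, 4) = 4 s.f.
Rounded to 4 significant figures: 1.877 g.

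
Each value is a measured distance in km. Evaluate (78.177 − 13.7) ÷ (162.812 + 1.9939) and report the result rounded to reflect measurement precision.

78.177 − 13.7 = 64.477, limited to 1 d.p. → 3 s.f.; 162.812 + 1.9939 = 164.8059, limited to 3 d.p. → 6 s.f.
Carrying full precision, 64.477 ÷ 164.8059 = 0.391229925628…; keep min(3, 6) = 3 s.f.
Rounded to 3 significant figures: 0.391.

0.391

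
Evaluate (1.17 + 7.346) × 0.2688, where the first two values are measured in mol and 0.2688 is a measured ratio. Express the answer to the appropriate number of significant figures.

1.17 mol + 7.346 mol = 8.516 mol; the sum is limited to 2 decimal places (3 s.f.).
Carrying full precision, 8.516 × 0.2688 = 2.2891008 mol; 0.2688 has 4 s.f., so the result keeps min(3, 4) = 3 s.f.
Rounded to 3 significant figures: 2.29 mol.

2.29 mol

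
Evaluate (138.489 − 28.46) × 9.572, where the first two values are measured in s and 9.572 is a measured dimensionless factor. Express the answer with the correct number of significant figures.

138.489 s − 28.46 s = 110.029 s; the difference is limited to 2 decimal places (5 s.f.).
Carrying full precision, 110.029 × 9.572 = 1053.197588 s; 9.572 has 4 s.f., so the result keeps min(5, 4) = 4 s.f.
Rounded to 4 significant figures: 1053 s.

1053 s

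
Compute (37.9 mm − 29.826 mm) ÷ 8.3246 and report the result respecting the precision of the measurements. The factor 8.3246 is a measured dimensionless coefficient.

0.97 mm

37.9 mm − 29.826 mm = 8.074 mm; the difference is limited to 1 decimal place (2 s.f.).
Carrying full precision, 8.074 ÷ 8.3246 = 0.969896451481… mm; 8.3246 has 5 s.f., so the result keeps min(2, 5) = 2 s.f.
Rounded to 2 significant figures: 0.97 mm.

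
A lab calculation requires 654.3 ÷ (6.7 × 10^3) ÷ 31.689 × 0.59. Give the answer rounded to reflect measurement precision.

0.0018

654.3 ÷ (6.7 × 10^3) ÷ 31.689 × 0.59 = 0.00181821650057…
Multiplication/division keeps the fewest significant figures: 654.3 → 4 s.f., 6.7 × 10^3 → 2 s.f., 31.689 → 5 s.f., 0.59 → 2 s.f.; limit is 2.
Rounded to 2 significant figures: 0.0018.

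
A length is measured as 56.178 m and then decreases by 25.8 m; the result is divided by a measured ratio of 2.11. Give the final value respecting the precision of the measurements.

14.4 m

56.178 m − 25.8 m = 30.378 m; the difference is limited to 1 decimal place (3 s.f.).
Carrying full precision, 30.378 ÷ 2.11 = 14.3971563981… m; 2.11 has 3 s.f., so the result keeps min(3, 3) = 3 s.f.
Rounded to 3 significant figures: 14.4 m.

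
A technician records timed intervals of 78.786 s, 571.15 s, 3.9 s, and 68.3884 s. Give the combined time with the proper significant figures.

78.786 s + 571.15 s + 3.9 s + 68.3884 s = 722.2244 s.
Addition/subtraction keeps the fewest decimal places: 78.786 → 3 decimal places, 571.15 → 2 decimal places, 3.9 → 1 decimal place, 68.3884 → 4 decimal places; limit is 1.
Rounded to 1 decimal place: 722.2 s.

722.2 s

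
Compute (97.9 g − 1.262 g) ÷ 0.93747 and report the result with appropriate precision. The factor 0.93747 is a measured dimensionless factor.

97.9 g − 1.262 g = 96.638 g; the difference is limited to 1 decimal place (3 s.f.).
Carrying full precision, 96.638 ÷ 0.93747 = 103.083832016… g; 0.93747 has 5 s.f., so the result keeps min(3, 5) = 3 s.f.
Rounded to 3 significant figures: 103 g.

103 g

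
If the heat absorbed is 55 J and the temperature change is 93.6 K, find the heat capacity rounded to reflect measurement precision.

0.59 J/K

heat capacity = 55 J ÷ 93.6 K = 0.587606837607… J/K.
55 has 2 significant figures; 93.6 has 3.
Division/multiplication keeps the fewest: 2 significant figures.
Rounded: 0.59 J/K.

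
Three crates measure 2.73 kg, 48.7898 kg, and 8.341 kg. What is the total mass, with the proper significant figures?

59.86 kg

2.73 kg + 48.7898 kg + 8.341 kg = 59.8608 kg.
Addition/subtraction keeps the fewest decimal places: 2.73 → 2 decimal places, 48.7898 → 4 decimal places, 8.341 → 3 decimal places; limit is 2.
Rounded to 2 decimal places: 59.86 kg.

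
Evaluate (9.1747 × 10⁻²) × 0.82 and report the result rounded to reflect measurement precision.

0.075

(9.1747 × 10⁻²) × 0.82 = 0.07523254
Multiplication/division keeps the fewest significant figures: 9.1747 × 10⁻² → 5 s.f., 0.82 → 2 s.f.; limit is 2.
Rounded to 2 significant figures: 0.075.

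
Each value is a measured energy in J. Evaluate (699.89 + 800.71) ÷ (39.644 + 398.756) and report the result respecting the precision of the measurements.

699.89 + 800.71 = 1500.60, limited to 2 d.p. → 6 s.f.; 39.644 + 398.756 = 438.400, limited to 3 d.p. → 6 s.f.
Carrying full precision, 1500.60 ÷ 438.400 = 3.42290145985…; keep min(6, 6) = 6 s.f.
Rounded to 6 significant figures: 3.42290.

3.42290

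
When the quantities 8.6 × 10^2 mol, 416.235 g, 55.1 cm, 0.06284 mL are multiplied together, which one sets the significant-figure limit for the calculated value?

8.6 × 10^2 mol

8.6 × 10^2 mol → 2 s.f.; 416.235 g → 6 s.f.; 55.1 cm → 3 s.f.; 0.06284 mL → 4 s.f.
The fewest is 2 significant figures, from 8.6 × 10^2 mol.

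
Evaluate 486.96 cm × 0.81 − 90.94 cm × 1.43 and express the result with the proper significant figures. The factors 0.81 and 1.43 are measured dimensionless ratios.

486.96 × 0.81 = 394.4376 → 3.9 × 10² cm (2 s.f., last digit at the 10^1 place).
90.94 × 1.43 = 130.0442 → 130. cm (3 s.f., last digit at the 10^0 place).
Difference: 264.3934 cm; keep the coarser place, 10^1.
Result: 2.6 × 10² cm.

2.6 × 10² cm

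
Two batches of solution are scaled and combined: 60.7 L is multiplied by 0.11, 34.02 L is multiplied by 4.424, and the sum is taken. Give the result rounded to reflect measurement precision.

157.2 L

60.7 × 0.11 = 6.677 → 6.7 L (2 s.f., last digit at the 10^-1 place).
34.02 × 4.424 = 150.50448 → 1.505 × 10^2 L (4 s.f., last digit at the 10^-1 place).
Sum: 157.18148 L; keep the coarser place, 10^-1.
Result: 157.2 L.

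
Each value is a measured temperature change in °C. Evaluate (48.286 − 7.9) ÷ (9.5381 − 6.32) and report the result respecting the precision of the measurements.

48.286 − 7.9 = 40.386, limited to 1 d.p. → 3 s.f.; 9.5381 − 6.32 = 3.2181, limited to 2 d.p. → 3 s.f.
Carrying full precision, 40.386 ÷ 3.2181 = 12.5496410926…; keep min(3, 3) = 3 s.f.
Rounded to 3 significant figures: 12.5.

12.5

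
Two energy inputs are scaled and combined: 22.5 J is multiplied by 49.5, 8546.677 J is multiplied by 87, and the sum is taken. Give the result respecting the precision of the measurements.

22.5 × 49.5 = 1113.75 → 1.11 × 10^3 J (3 s.f., last digit at the 10^1 place).
8546.677 × 87 = 743560.899 → 7.4 × 10^5 J (2 s.f., last digit at the 10^4 place).
Sum: 744674.649 J; keep the coarser place, 10^4.
Result: 7.4 × 10^5 J.

7.4 × 10^5 J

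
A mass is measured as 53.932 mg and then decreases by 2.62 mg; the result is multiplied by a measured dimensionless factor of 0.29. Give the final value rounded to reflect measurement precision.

15 mg

53.932 mg − 2.62 mg = 51.312 mg; the difference is limited to 2 decimal places (4 s.f.).
Carrying full precision, 51.312 × 0.29 = 14.88048 mg; 0.29 has 2 s.f., so the result keeps min(4, 2) = 2 s.f.
Rounded to 2 significant figures: 15 mg.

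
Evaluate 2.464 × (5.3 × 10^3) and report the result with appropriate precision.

2.464 × (5.3 × 10^3) = 13059.2
Multiplication/division keeps the fewest significant figures: 2.464 → 4 s.f., 5.3 × 10^3 → 2 s.f.; limit is 2.
Rounded to 2 significant figures: 1.3 × 10^4.

1.3 × 10^4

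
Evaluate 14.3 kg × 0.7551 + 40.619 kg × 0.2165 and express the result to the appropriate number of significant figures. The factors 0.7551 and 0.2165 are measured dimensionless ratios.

19.6 kg

14.3 × 0.7551 = 10.79793 → 10.8 kg (3 s.f., last digit at the 10^-1 place).
40.619 × 0.2165 = 8.7940135 → 8.794 kg (4 s.f., last digit at the 10^-3 place).
Sum: 19.5919435 kg; keep the coarser place, 10^-1.
Result: 19.6 kg.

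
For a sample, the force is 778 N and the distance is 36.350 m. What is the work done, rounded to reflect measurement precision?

work done = 778 N × 36.350 m = 28280.3 J.
778 has 3 significant figures; 36.350 has 5.
Division/multiplication keeps the fewest: 3 significant figures.
Rounded: 2.83 × 10^4 J.

2.83 × 10^4 J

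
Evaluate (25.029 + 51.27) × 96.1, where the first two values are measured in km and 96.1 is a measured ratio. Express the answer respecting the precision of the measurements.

7.33 × 10^3 km

25.029 km + 51.27 km = 76.299 km; the sum is limited to 2 decimal places (4 s.f.).
Carrying full precision, 76.299 × 96.1 = 7332.3339 km; 96.1 has 3 s.f., so the result keeps min(4, 3) = 3 s.f.
Rounded to 3 significant figures: 7.33 × 10^3 km.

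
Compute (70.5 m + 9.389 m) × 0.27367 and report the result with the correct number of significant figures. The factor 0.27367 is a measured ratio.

70.5 m + 9.389 m = 79.889 m; the sum is limited to 1 decimal place (3 s.f.).
Carrying full precision, 79.889 × 0.27367 = 21.86322263 m; 0.27367 has 5 s.f., so the result keeps min(3, 5) = 3 s.f.
Rounded to 3 significant figures: 21.9 m.

21.9 m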